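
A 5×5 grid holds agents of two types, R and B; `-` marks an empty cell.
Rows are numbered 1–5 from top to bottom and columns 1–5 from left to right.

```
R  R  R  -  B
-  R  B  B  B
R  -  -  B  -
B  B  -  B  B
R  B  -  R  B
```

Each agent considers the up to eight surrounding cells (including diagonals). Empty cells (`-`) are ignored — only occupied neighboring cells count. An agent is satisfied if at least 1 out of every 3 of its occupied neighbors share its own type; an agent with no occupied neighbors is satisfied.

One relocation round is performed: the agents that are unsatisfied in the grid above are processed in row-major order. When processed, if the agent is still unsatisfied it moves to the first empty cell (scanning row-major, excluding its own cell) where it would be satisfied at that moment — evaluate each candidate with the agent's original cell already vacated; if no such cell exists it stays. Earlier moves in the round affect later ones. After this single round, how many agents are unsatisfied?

0

Initially unsatisfied (in order): (5,1), (5,4).
  (5,1) → (2,1).
  (5,4) → (3,2).
Resulting grid:
R R R - B
R R B B B
R R - B -
B B - B B
- B - - B
All satisfied now.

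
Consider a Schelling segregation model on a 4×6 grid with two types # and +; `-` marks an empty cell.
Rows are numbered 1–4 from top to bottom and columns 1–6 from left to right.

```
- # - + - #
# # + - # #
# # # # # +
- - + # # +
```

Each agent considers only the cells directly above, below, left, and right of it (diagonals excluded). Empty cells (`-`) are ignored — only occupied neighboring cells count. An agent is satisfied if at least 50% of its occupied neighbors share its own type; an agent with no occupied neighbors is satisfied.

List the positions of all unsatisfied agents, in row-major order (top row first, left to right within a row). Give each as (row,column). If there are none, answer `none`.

(1,2)# 1/1 satisfied
(1,4)+ 0/0 satisfied
(1,6)# 1/1 satisfied
(2,1)# 2/2 satisfied
(2,2)# 3/4 satisfied
(2,3)+ 0/2 not
(2,5)# 2/2 satisfied
(2,6)# 2/3 satisfied
(3,1)# 2/2 satisfied
(3,2)# 3/3 satisfied
(3,3)# 2/4 satisfied
(3,4)# 3/3 satisfied
(3,5)# 3/4 satisfied
(3,6)+ 1/3 not
(4,3)+ 0/2 not
(4,4)# 2/3 satisfied
(4,5)# 2/3 satisfied
(4,6)+ 1/2 satisfied

(2,3), (3,6), (4,3)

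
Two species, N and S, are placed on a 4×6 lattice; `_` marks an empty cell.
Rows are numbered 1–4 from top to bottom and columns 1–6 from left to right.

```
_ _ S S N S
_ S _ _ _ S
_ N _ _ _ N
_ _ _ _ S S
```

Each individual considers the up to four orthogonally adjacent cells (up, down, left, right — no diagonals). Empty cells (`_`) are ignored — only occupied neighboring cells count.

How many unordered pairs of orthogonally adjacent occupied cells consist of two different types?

5

Scan each occupied cell's neighbors to the right and below so each pair is counted once.
From row 1: 2 unlike of 4 pairs (running 2/4).
From row 2: 2 unlike of 2 pairs (running 4/6).
From row 3: 1 unlike of 1 pairs (running 5/7).
From row 4: 0 unlike of 1 pairs (running 5/8).
Total adjacent occupied pairs: 8; unlike-type pairs: 5.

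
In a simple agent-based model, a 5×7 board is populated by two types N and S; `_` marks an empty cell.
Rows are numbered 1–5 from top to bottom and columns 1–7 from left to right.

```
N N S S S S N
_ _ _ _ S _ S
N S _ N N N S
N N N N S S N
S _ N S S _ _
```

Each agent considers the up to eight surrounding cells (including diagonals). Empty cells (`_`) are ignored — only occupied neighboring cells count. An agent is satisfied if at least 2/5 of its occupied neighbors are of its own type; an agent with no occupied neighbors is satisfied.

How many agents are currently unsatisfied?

Row 1: (1,1)N 1/1 ok · (1,2)N 1/2 ok · (1,3)S 1/2 ok · (1,4)S 3/3 ok · (1,5)S 3/3 ok · (1,6)S 3/4 ok · (1,7)N 0/2 unhappy
Row 2: (2,5)S 3/6 ok · (2,7)S 2/4 ok
Row 3: (3,1)N 2/3 ok · (3,2)S 0/4 unhappy · (3,4)N 3/5 ok · (3,5)N 3/6 ok · (3,6)N 2/7 unhappy · (3,7)S 2/4 ok
Row 4: (4,1)N 2/4 ok · (4,2)N 4/6 ok · (4,3)N 4/6 ok · (4,4)N 4/7 ok · (4,5)S 3/7 ok · (4,6)S 3/6 ok · (4,7)N 1/3 unhappy
Row 5: (5,1)S 0/2 unhappy · (5,3)N 3/4 ok · (5,4)S 2/5 ok · (5,5)S 3/4 ok
Unsatisfied: (1,7), (3,2), (3,6), (4,7), (5,1) — 5 in total.

5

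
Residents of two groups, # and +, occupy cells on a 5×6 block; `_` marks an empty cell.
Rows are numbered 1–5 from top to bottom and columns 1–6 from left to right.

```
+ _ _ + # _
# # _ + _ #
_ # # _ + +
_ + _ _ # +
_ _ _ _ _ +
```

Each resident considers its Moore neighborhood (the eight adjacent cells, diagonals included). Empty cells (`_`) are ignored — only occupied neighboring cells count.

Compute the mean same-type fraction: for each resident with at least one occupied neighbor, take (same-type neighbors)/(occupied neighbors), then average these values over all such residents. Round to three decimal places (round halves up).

0.446

Row 1: (1,1)+ 0/2 · (1,4)+ 1/2 · (1,5)# 1/3
Row 2: (2,1)# 2/3 · (2,2)# 3/4 · (2,4)+ 2/4 · (2,6)# 1/3
Row 3: (3,2)# 3/4 · (3,3)# 2/4 · (3,5)+ 3/5 · (3,6)+ 2/4
Row 4: (4,2)+ 0/2 · (4,5)# 0/4 · (4,6)+ 3/4
Row 5: (5,6)+ 1/2
Sum over 15 residents: 0/2 + 1/2 + 1/3 + 2/3 + 3/4 + 2/4 + 1/3 + 3/4 + 2/4 + 3/5 + 2/4 + 0/2 + 0/4 + 3/4 + 1/2 = 401/60; mean = 401/60 ÷ 15 = 401/900 = 0.445555… → 0.446.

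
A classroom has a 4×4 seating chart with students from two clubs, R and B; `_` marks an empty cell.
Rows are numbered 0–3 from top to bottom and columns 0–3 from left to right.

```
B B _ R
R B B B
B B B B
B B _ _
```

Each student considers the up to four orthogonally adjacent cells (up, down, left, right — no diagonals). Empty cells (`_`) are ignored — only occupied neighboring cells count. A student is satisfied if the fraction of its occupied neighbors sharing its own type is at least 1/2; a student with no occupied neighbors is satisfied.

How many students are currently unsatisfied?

(0,0)B 1/2 ✓
(0,1)B 2/2 ✓
(0,3)R 0/1 ✗
(1,0)R 0/3 ✗
(1,1)B 3/4 ✓
(1,2)B 3/3 ✓
(1,3)B 2/3 ✓
(2,0)B 2/3 ✓
(2,1)B 4/4 ✓
(2,2)B 3/3 ✓
(2,3)B 2/2 ✓
(3,0)B 2/2 ✓
(3,1)B 2/2 ✓
Unsatisfied: (0,3), (1,0) — 2 in total.

2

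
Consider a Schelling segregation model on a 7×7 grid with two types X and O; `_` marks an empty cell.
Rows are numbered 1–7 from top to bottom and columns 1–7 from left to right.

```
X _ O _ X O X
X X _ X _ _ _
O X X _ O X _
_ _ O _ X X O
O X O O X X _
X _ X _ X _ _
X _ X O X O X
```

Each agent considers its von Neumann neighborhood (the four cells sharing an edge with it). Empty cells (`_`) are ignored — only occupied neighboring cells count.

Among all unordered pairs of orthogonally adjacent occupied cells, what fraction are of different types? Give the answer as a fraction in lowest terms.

17/32

Scan each occupied cell's neighbors to the right and below so each pair is counted once.
From row 1: 2 unlike of 3 pairs (running 2/3).
From row 2: 1 unlike of 3 pairs (running 3/6).
From row 3: 4 unlike of 6 pairs (running 7/12).
From row 4: 1 unlike of 5 pairs (running 8/17).
From row 5: 5 unlike of 8 pairs (running 13/25).
From row 6: 0 unlike of 3 pairs (running 13/28).
From row 7: 4 unlike of 4 pairs (running 17/32).
Total adjacent occupied pairs: 32; unlike-type pairs: 17.
17/32 is already in lowest terms.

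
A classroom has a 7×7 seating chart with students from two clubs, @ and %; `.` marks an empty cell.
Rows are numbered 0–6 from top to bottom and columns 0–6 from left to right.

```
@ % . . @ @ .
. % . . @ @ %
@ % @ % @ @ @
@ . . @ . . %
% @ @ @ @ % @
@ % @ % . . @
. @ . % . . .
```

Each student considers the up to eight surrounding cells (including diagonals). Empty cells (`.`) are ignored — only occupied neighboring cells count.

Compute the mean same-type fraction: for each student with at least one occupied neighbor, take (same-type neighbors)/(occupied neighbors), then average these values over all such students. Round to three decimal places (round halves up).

(0,0)@ 0/2
(0,1)% 1/2
(0,4)@ 3/3
(0,5)@ 3/4
(1,1)% 2/5
(1,4)@ 5/6
(1,5)@ 6/7
(1,6)% 0/4
(2,0)@ 1/3
(2,1)% 1/4
(2,2)@ 1/4
(2,3)% 0/4
(2,4)@ 4/5
(2,5)@ 4/6
(2,6)@ 2/4
(3,0)@ 2/4
(3,3)@ 5/6
(3,6)% 1/4
(4,0)% 1/4
(4,1)@ 4/6
(4,2)@ 4/6
(4,3)@ 4/5
(4,4)@ 2/4
(4,5)% 1/4
(4,6)@ 1/3
(5,0)@ 2/4
(5,1)% 1/6
(5,2)@ 4/7
(5,3)% 1/5
(5,6)@ 1/2
(6,1)@ 2/3
(6,3)% 1/2
Sum over 32 students: 0/2 + 1/2 + 3/3 + 3/4 + 2/5 + 5/6 + 6/7 + 0/4 + 1/3 + 1/4 + 1/4 + 0/4 + 4/5 + 4/6 + 2/4 + 2/4 + 5/6 + 1/4 + 1/4 + 4/6 + 4/6 + 4/5 + 2/4 + 1/4 + 1/3 + 2/4 + 1/6 + 4/7 + 1/5 + 1/2 + 2/3 + 1/2 = 1606/105; mean = 1606/105 ÷ 32 = 803/1680 = 0.477976… → 0.478.

0.478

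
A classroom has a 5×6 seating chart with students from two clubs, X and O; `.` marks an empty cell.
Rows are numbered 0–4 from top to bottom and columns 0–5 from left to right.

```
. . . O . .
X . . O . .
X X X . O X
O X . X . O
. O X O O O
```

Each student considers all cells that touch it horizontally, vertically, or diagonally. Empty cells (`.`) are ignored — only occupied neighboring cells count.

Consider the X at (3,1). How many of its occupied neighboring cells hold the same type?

4

Occupied neighbors of (3,1): (2,0)=X, (2,1)=X, (2,2)=X, (3,0)=O, (4,1)=O, (4,2)=X.
Same type (X): 4 of 6.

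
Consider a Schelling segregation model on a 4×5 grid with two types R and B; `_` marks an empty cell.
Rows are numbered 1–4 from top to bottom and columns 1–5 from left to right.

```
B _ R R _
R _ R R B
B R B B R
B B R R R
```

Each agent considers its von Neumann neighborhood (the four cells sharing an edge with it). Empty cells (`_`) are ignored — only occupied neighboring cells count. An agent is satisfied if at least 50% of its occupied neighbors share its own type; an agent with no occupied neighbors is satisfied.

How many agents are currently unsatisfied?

(1,1)B 0/1 ✗
(1,3)R 2/2 ✓
(1,4)R 2/2 ✓
(2,1)R 0/2 ✗
(2,3)R 2/3 ✓
(2,4)R 2/4 ✓
(2,5)B 0/2 ✗
(3,1)B 1/3 ✗
(3,2)R 0/3 ✗
(3,3)B 1/4 ✗
(3,4)B 1/4 ✗
(3,5)R 1/3 ✗
(4,1)B 2/2 ✓
(4,2)B 1/3 ✗
(4,3)R 1/3 ✗
(4,4)R 2/3 ✓
(4,5)R 2/2 ✓
Unsatisfied: (1,1), (2,1), (2,5), (3,1), (3,2), (3,3), (3,4), (3,5), (4,2), (4,3) — 10 in total.

10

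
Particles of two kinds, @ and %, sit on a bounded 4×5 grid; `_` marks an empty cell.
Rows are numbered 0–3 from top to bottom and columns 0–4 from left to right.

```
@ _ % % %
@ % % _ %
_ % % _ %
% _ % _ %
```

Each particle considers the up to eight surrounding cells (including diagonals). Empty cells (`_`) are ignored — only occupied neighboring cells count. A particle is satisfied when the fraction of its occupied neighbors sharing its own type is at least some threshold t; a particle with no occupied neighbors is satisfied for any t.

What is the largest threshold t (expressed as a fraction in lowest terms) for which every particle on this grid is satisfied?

(0,0)@ 1/2
(0,2)% 3/3
(0,3)% 4/4
(0,4)% 2/2
(1,0)@ 1/3
(1,1)% 4/6
(1,2)% 5/5
(1,4)% 3/3
(2,1)% 5/6
(2,2)% 4/4
(2,4)% 2/2
(3,0)% 1/1
(3,2)% 2/2
(3,4)% 1/1
The smallest same-type fraction is 1/3 at (1,0), which reduces to 1/3. Any threshold above that leaves this particle unsatisfied.

1/3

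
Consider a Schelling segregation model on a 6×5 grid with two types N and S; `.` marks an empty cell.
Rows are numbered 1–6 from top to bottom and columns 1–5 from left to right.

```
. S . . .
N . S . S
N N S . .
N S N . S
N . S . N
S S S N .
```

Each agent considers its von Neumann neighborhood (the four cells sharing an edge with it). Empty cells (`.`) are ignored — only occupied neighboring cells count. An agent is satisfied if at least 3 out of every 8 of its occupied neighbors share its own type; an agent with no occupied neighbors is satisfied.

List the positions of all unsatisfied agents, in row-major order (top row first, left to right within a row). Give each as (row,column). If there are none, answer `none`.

(3,2), (3,3), (4,2), (4,3), (4,5), (5,5), (6,4)

(1,2)S 0/0 satisfied
(2,1)N 1/1 satisfied
(2,3)S 1/1 satisfied
(2,5)S 0/0 satisfied
(3,1)N 3/3 satisfied
(3,2)N 1/3 not
(3,3)S 1/3 not
(4,1)N 2/3 satisfied
(4,2)S 0/3 not
(4,3)N 0/3 not
(4,5)S 0/1 not
(5,1)N 1/2 satisfied
(5,3)S 1/2 satisfied
(5,5)N 0/1 not
(6,1)S 1/2 satisfied
(6,2)S 2/2 satisfied
(6,3)S 2/3 satisfied
(6,4)N 0/1 not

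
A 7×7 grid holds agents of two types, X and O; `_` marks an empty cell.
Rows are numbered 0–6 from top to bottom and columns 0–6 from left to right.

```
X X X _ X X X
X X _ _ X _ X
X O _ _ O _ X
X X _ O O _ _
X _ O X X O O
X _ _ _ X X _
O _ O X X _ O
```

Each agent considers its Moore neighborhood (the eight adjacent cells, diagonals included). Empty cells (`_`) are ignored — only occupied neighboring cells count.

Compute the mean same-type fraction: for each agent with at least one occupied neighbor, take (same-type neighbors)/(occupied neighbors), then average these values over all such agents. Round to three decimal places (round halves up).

0.655

(0,0)X 3/3
(0,1)X 4/4
(0,2)X 2/2
(0,4)X 2/2
(0,5)X 4/4
(0,6)X 2/2
(1,0)X 4/5
(1,1)X 5/6
(1,4)X 2/3
(1,6)X 3/3
(2,0)X 4/5
(2,1)O 0/5
(2,4)O 2/3
(2,6)X 1/1
(3,0)X 3/4
(3,1)X 3/5
(3,3)O 3/5
(3,4)O 3/5
(4,0)X 3/3
(4,2)O 1/3
(4,3)X 2/5
(4,4)X 3/6
(4,5)O 2/5
(4,6)O 1/2
(5,0)X 1/2
(5,4)X 5/6
(5,5)X 3/6
(6,0)O 0/1
(6,2)O 0/1
(6,3)X 2/3
(6,4)X 3/3
(6,6)O 0/1
Sum over 32 agents: 3/3 + 4/4 + 2/2 + 2/2 + 4/4 + 2/2 + 4/5 + 5/6 + 2/3 + 3/3 + 4/5 + 0/5 + 2/3 + 1/1 + 3/4 + 3/5 + 3/5 + 3/5 + 3/3 + 1/3 + 2/5 + 3/6 + 2/5 + 1/2 + 1/2 + 5/6 + 3/6 + 0/1 + 0/1 + 2/3 + 3/3 + 0/1 = 419/20; mean = 419/20 ÷ 32 = 419/640 = 0.654687… → 0.655.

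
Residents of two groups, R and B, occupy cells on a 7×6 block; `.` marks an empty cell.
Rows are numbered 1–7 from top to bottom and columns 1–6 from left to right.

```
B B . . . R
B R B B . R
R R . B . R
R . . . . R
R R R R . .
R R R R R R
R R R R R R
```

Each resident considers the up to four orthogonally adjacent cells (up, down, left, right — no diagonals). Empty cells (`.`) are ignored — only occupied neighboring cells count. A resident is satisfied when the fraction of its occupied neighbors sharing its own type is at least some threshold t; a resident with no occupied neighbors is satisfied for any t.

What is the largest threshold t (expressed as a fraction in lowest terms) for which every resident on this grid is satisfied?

Row 1: (1,1)B 2/2 · (1,2)B 1/2 · (1,6)R 1/1
Row 2: (2,1)B 1/3 · (2,2)R 1/4 · (2,3)B 1/2 · (2,4)B 2/2 · (2,6)R 2/2
Row 3: (3,1)R 2/3 · (3,2)R 2/2 · (3,4)B 1/1 · (3,6)R 2/2
Row 4: (4,1)R 2/2 · (4,6)R 1/1
Row 5: (5,1)R 3/3 · (5,2)R 3/3 · (5,3)R 3/3 · (5,4)R 2/2
Row 6: (6,1)R 3/3 · (6,2)R 4/4 · (6,3)R 4/4 · (6,4)R 4/4 · (6,5)R 3/3 · (6,6)R 2/2
Row 7: (7,1)R 2/2 · (7,2)R 3/3 · (7,3)R 3/3 · (7,4)R 3/3 · (7,5)R 3/3 · (7,6)R 2/2
The smallest same-type fraction is 1/4 at (2,2), which reduces to 1/4. Any threshold above that leaves this resident unsatisfied.

1/4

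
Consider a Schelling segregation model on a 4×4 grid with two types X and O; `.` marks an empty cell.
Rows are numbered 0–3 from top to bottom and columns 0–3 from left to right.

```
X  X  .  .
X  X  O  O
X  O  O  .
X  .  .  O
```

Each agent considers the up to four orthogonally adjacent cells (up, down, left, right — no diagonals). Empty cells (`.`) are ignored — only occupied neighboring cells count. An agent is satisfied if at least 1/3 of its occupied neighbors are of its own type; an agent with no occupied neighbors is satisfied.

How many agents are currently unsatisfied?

0

(0,0)X 2/2 satisfied
(0,1)X 2/2 satisfied
(1,0)X 3/3 satisfied
(1,1)X 2/4 satisfied
(1,2)O 2/3 satisfied
(1,3)O 1/1 satisfied
(2,0)X 2/3 satisfied
(2,1)O 1/3 satisfied
(2,2)O 2/2 satisfied
(3,0)X 1/1 satisfied
(3,3)O 0/0 satisfied
Every one meets the threshold.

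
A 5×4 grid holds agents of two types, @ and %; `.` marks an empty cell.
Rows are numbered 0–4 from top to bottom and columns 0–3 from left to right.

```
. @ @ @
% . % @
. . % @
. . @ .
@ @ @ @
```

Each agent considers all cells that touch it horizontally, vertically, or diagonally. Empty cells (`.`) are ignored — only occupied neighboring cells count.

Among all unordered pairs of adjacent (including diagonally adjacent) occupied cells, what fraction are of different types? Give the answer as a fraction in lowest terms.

9/22

Scan each occupied cell's neighbors to the right and below (and the two forward diagonals) so each pair is counted once.
Row 0: @(0,1)–@(0,2)= @(0,1)–%(1,2)≠ @(0,1)–%(1,0)≠ @(0,2)–@(0,3)= @(0,2)–%(1,2)≠ @(0,2)–@(1,3)= @(0,3)–@(1,3)= @(0,3)–%(1,2)≠  → 4/8 unlike.
Row 1: %(1,2)–@(1,3)≠ %(1,2)–%(2,2)= %(1,2)–@(2,3)≠ @(1,3)–@(2,3)= @(1,3)–%(2,2)≠  → 3/5 unlike.
Row 2: %(2,2)–@(2,3)≠ %(2,2)–@(3,2)≠ @(2,3)–@(3,2)=  → 2/3 unlike.
Row 3: @(3,2)–@(4,2)= @(3,2)–@(4,3)= @(3,2)–@(4,1)=  → 0/3 unlike.
Row 4: @(4,0)–@(4,1)= @(4,1)–@(4,2)= @(4,2)–@(4,3)=  → 0/3 unlike.
Total adjacent occupied pairs: 22; unlike-type pairs: 9.
9/22 is already in lowest terms.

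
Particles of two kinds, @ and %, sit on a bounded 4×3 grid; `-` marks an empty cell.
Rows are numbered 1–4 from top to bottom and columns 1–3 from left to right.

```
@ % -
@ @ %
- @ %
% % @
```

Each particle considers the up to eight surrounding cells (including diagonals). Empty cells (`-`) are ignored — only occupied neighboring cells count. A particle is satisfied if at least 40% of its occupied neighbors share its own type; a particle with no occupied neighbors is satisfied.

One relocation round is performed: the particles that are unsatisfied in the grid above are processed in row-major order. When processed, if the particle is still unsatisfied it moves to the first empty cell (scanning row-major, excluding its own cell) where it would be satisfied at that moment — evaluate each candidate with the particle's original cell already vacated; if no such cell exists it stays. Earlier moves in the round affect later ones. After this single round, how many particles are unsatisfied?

Initially unsatisfied (in order): (1,2), (4,3).
  (1,2) → (1,3).
  (4,3) → (1,2).
Resulting grid:
@ @ %
@ @ %
- @ %
% % -
Unsatisfied now: (1,3), (3,2).

2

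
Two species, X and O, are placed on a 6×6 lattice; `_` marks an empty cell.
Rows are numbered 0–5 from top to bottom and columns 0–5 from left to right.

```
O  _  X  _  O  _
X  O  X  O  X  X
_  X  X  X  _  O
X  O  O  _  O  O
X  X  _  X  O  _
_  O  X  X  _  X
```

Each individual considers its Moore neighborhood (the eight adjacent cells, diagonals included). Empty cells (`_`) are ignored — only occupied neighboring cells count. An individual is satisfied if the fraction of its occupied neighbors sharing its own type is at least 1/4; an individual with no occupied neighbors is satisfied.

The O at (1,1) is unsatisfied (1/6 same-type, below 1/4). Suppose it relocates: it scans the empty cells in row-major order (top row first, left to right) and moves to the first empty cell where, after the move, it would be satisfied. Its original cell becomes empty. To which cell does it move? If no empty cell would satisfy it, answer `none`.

Vacating (1,1). Empty cells in order:
  (0,1): 1/4 same-type → satisfied — stop here.

(0,1)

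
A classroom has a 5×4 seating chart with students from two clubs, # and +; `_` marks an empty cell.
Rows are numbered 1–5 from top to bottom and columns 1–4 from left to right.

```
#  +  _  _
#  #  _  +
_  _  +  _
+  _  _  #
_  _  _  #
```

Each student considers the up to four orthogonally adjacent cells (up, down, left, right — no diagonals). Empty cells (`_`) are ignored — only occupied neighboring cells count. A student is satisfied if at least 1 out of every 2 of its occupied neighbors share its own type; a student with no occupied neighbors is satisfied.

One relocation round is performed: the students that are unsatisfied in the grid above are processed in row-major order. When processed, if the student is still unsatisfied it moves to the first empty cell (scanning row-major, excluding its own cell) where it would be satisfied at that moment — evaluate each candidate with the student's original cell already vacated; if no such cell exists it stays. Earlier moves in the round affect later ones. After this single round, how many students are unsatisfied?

0

Initially unsatisfied (in order): (1,2).
  (1,2) → (1,3).
Resulting grid:
# _ + _
# # _ +
_ _ + _
+ _ _ #
_ _ _ #
All satisfied now.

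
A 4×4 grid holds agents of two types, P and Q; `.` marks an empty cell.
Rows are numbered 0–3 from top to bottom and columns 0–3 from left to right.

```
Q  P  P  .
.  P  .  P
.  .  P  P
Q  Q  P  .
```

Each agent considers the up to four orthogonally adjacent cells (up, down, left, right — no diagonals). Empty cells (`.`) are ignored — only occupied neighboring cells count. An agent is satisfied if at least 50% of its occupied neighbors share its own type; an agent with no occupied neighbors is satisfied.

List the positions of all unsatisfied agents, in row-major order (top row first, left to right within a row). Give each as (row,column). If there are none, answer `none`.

(0,0)

Row 0: (0,0)Q 0/1 ✗ · (0,1)P 2/3 ✓ · (0,2)P 1/1 ✓
Row 1: (1,1)P 1/1 ✓ · (1,3)P 1/1 ✓
Row 2: (2,2)P 2/2 ✓ · (2,3)P 2/2 ✓
Row 3: (3,0)Q 1/1 ✓ · (3,1)Q 1/2 ✓ · (3,2)P 1/2 ✓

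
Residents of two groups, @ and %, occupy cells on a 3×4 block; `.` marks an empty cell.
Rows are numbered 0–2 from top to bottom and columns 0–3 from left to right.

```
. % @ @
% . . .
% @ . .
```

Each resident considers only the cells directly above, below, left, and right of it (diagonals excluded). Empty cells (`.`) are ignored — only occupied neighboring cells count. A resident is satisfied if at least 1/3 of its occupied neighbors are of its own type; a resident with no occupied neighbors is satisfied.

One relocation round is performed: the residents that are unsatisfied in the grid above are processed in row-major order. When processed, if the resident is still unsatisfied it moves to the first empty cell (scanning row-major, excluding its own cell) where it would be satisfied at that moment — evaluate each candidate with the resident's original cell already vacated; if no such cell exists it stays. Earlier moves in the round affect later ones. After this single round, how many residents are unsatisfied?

0

Initially unsatisfied (in order): (0,1), (2,1).
  (0,1) → (0,0).
  (2,1) → (0,1).
Resulting grid:
% @ @ @
% . . .
% . . .
All satisfied now.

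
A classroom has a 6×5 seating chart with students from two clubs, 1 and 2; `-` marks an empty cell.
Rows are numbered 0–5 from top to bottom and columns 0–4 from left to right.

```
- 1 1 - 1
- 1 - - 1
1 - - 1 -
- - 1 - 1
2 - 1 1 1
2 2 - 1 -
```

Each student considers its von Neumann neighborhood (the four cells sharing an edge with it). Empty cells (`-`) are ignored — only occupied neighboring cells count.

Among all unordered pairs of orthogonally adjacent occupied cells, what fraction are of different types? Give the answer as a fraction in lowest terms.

Scan each occupied cell's neighbors to the right and below so each pair is counted once.
From row 0: 0 unlike of 3 pairs (running 0/3).
From row 3: 0 unlike of 2 pairs (running 0/5).
From row 4: 0 unlike of 4 pairs (running 0/9).
From row 5: 0 unlike of 1 pairs (running 0/10).
Total adjacent occupied pairs: 10; unlike-type pairs: 0.
0/10 reduces to 0/1.

0/1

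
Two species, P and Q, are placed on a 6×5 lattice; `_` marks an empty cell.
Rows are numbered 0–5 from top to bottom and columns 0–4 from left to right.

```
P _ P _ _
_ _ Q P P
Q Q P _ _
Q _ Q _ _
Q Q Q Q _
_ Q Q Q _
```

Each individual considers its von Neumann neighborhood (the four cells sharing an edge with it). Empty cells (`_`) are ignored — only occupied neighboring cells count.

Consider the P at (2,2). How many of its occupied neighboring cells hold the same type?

0

Occupied neighbors of (2,2): (1,2)=Q, (3,2)=Q, (2,1)=Q.
Same type (P): 0 of 3.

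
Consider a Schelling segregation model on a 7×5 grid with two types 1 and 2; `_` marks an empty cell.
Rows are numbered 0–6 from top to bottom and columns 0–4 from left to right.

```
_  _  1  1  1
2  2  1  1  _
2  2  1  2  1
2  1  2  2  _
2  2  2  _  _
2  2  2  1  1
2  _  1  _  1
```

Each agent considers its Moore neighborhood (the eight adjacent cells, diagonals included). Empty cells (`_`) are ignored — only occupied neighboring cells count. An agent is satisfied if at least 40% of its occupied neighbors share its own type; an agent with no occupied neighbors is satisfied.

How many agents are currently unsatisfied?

(0,2)1 3/4 ✓
(0,3)1 4/4 ✓
(0,4)1 2/2 ✓
(1,0)2 3/3 ✓
(1,1)2 3/6 ✓
(1,2)1 4/7 ✓
(1,3)1 6/7 ✓
(2,0)2 4/5 ✓
(2,1)2 5/8 ✓
(2,2)1 3/8 ✗
(2,3)2 2/6 ✗
(2,4)1 1/3 ✗
(3,0)2 4/5 ✓
(3,1)1 1/8 ✗
(3,2)2 5/7 ✓
(3,3)2 3/5 ✓
(4,0)2 4/5 ✓
(4,1)2 7/8 ✓
(4,2)2 5/7 ✓
(5,0)2 4/4 ✓
(5,1)2 6/7 ✓
(5,2)2 3/5 ✓
(5,3)1 3/5 ✓
(5,4)1 2/2 ✓
(6,0)2 2/2 ✓
(6,2)1 1/3 ✗
(6,4)1 2/2 ✓
Unsatisfied: (2,2), (2,3), (2,4), (3,1), (6,2) — 5 in total.

5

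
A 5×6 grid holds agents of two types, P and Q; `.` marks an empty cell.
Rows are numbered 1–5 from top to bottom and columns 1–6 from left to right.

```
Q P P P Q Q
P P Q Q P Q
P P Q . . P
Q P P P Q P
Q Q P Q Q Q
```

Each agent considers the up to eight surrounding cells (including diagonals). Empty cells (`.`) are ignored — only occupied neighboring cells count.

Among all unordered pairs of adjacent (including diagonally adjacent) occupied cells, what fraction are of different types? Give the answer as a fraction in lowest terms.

Scan each occupied cell's neighbors to the right and below (and the two forward diagonals) so each pair is counted once.
Row 1: Q(1,1)–P(1,2)≠ Q(1,1)–P(2,1)≠ Q(1,1)–P(2,2)≠ P(1,2)–P(1,3)= P(1,2)–P(2,2)= P(1,2)–Q(2,3)≠ P(1,2)–P(2,1)= P(1,3)–P(1,4)= P(1,3)–Q(2,3)≠ P(1,3)–Q(2,4)≠ P(1,3)–P(2,2)= P(1,4)–Q(1,5)≠ P(1,4)–Q(2,4)≠ P(1,4)–P(2,5)= P(1,4)–Q(2,3)≠ Q(1,5)–Q(1,6)= Q(1,5)–P(2,5)≠ Q(1,5)–Q(2,6)= Q(1,5)–Q(2,4)= Q(1,6)–Q(2,6)= Q(1,6)–P(2,5)≠  → 11/21 unlike.
Row 2: P(2,1)–P(2,2)= P(2,1)–P(3,1)= P(2,1)–P(3,2)= P(2,2)–Q(2,3)≠ P(2,2)–P(3,2)= P(2,2)–Q(3,3)≠ P(2,2)–P(3,1)= Q(2,3)–Q(2,4)= Q(2,3)–Q(3,3)= Q(2,3)–P(3,2)≠ Q(2,4)–P(2,5)≠ Q(2,4)–Q(3,3)= P(2,5)–Q(2,6)≠ P(2,5)–P(3,6)= Q(2,6)–P(3,6)≠  → 6/15 unlike.
Row 3: P(3,1)–P(3,2)= P(3,1)–Q(4,1)≠ P(3,1)–P(4,2)= P(3,2)–Q(3,3)≠ P(3,2)–P(4,2)= P(3,2)–P(4,3)= P(3,2)–Q(4,1)≠ Q(3,3)–P(4,3)≠ Q(3,3)–P(4,4)≠ Q(3,3)–P(4,2)≠ P(3,6)–P(4,6)= P(3,6)–Q(4,5)≠  → 7/12 unlike.
Row 4: Q(4,1)–P(4,2)≠ Q(4,1)–Q(5,1)= Q(4,1)–Q(5,2)= P(4,2)–P(4,3)= P(4,2)–Q(5,2)≠ P(4,2)–P(5,3)= P(4,2)–Q(5,1)≠ P(4,3)–P(4,4)= P(4,3)–P(5,3)= P(4,3)–Q(5,4)≠ P(4,3)–Q(5,2)≠ P(4,4)–Q(4,5)≠ P(4,4)–Q(5,4)≠ P(4,4)–Q(5,5)≠ P(4,4)–P(5,3)= Q(4,5)–P(4,6)≠ Q(4,5)–Q(5,5)= Q(4,5)–Q(5,6)= Q(4,5)–Q(5,4)= P(4,6)–Q(5,6)≠ P(4,6)–Q(5,5)≠  → 11/21 unlike.
Row 5: Q(5,1)–Q(5,2)= Q(5,2)–P(5,3)≠ P(5,3)–Q(5,4)≠ Q(5,4)–Q(5,5)= Q(5,5)–Q(5,6)=  → 2/5 unlike.
Total adjacent occupied pairs: 74; unlike-type pairs: 37.
37/74 reduces to 1/2.

1/2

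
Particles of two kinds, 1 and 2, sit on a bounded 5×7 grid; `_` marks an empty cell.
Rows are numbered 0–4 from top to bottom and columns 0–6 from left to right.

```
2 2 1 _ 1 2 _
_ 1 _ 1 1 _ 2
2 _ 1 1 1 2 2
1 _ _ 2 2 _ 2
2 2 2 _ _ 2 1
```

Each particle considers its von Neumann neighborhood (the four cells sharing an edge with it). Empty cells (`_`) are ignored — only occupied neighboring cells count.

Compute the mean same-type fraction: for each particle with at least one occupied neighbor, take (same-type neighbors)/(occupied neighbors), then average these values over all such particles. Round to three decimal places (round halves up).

Row 0: (0,0)2 1/1 · (0,1)2 1/3 · (0,2)1 0/1 · (0,4)1 1/2 · (0,5)2 0/1
Row 1: (1,1)1 0/1 · (1,3)1 2/2 · (1,4)1 3/3 · (1,6)2 1/1
Row 2: (2,0)2 0/1 · (2,2)1 1/1 · (2,3)1 3/4 · (2,4)1 2/4 · (2,5)2 1/2 · (2,6)2 3/3
Row 3: (3,0)1 0/2 · (3,3)2 1/2 · (3,4)2 1/2 · (3,6)2 1/2
Row 4: (4,0)2 1/2 · (4,1)2 2/2 · (4,2)2 1/1 · (4,5)2 0/1 · (4,6)1 0/2
Sum over 24 particles: 1/1 + 1/3 + 0/1 + 1/2 + 0/1 + 0/1 + 2/2 + 3/3 + 1/1 + 0/1 + 1/1 + 3/4 + 2/4 + 1/2 + 3/3 + 0/2 + 1/2 + 1/2 + 1/2 + 1/2 + 2/2 + 1/1 + 0/1 + 0/2 = 151/12; mean = 151/12 ÷ 24 = 151/288 = 0.524305… → 0.524.

0.524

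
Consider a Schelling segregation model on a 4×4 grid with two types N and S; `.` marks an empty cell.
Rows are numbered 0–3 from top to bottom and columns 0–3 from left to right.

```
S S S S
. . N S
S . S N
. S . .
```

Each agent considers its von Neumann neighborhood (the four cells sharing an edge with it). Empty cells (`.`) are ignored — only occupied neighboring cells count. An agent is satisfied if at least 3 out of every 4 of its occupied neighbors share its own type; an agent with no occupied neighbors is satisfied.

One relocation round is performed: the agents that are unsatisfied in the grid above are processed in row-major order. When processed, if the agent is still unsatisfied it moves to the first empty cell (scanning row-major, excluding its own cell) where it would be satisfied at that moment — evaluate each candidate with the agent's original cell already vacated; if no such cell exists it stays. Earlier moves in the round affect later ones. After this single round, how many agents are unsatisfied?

0

Initially unsatisfied (in order): (0,2), (1,2), (1,3), (2,2), (2,3).
  (0,2) → (1,0).
  (1,2) → (3,3).
  (1,3) → (0,2).
  (2,2) → (1,1).
  (2,3): now satisfied by earlier moves; stays.
Resulting grid:
S S S S
S S . .
S . . N
. S . N
All satisfied now.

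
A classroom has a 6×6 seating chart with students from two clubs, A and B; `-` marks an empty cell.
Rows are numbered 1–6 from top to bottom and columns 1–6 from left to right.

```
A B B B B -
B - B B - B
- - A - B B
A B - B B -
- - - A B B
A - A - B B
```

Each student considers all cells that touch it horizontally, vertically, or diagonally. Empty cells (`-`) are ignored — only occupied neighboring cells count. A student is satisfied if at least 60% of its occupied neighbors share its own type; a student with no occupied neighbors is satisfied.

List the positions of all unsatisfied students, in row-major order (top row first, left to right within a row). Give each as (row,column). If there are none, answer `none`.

(1,1)A 0/2 not
(1,2)B 3/4 satisfied
(1,3)B 4/4 satisfied
(1,4)B 4/4 satisfied
(1,5)B 3/3 satisfied
(2,1)B 1/2 not
(2,3)B 4/5 satisfied
(2,4)B 5/6 satisfied
(2,6)B 3/3 satisfied
(3,3)A 0/4 not
(3,5)B 5/5 satisfied
(3,6)B 3/3 satisfied
(4,1)A 0/1 not
(4,2)B 0/2 not
(4,4)B 3/5 satisfied
(4,5)B 5/6 satisfied
(5,4)A 1/5 not
(5,5)B 5/6 satisfied
(5,6)B 4/4 satisfied
(6,1)A 0/0 satisfied
(6,3)A 1/1 satisfied
(6,5)B 3/4 satisfied
(6,6)B 3/3 satisfied

(1,1), (2,1), (3,3), (4,1), (4,2), (5,4)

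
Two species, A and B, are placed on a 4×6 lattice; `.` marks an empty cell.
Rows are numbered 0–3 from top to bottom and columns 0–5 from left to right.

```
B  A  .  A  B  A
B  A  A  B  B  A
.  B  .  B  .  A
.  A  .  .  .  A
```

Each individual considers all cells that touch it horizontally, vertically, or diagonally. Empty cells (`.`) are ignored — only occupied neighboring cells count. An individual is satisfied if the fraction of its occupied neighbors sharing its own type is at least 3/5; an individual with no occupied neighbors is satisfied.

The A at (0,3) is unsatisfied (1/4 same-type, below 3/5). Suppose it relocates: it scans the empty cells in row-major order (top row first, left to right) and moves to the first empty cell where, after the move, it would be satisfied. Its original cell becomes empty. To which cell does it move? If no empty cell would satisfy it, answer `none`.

(0,2)

Vacating (0,3). Empty cells in order:
  (0,2): 3/4 same-type → satisfied — stop here.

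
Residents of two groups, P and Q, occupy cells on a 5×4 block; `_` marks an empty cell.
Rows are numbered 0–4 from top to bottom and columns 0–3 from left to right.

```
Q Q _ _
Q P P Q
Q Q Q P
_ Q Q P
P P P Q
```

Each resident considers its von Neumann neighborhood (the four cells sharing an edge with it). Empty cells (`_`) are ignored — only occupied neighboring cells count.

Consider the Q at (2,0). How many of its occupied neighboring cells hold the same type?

2

Occupied neighbors of (2,0): (1,0)=Q, (2,1)=Q.
Same type (Q): 2 of 2.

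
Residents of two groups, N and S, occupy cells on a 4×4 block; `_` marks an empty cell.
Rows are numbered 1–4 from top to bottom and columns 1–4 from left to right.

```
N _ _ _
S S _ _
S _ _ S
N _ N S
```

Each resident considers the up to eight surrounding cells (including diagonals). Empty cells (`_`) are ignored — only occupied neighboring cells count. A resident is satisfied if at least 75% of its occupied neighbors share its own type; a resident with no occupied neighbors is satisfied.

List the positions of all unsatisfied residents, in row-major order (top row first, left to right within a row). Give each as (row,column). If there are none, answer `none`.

(1,1), (2,1), (2,2), (3,1), (3,4), (4,1), (4,3), (4,4)

Row 1: (1,1)N 0/2 not
Row 2: (2,1)S 2/3 not · (2,2)S 2/3 not
Row 3: (3,1)S 2/3 not · (3,4)S 1/2 not
Row 4: (4,1)N 0/1 not · (4,3)N 0/2 not · (4,4)S 1/2 not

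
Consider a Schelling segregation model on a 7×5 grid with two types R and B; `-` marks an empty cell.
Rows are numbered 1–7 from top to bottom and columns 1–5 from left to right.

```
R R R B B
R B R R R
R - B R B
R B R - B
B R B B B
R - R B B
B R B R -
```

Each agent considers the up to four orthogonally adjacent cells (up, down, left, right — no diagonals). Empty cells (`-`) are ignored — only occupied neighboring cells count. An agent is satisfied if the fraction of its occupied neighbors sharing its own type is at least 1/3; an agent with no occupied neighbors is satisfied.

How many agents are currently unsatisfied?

Row 1: (1,1)R 2/2 ✓ · (1,2)R 2/3 ✓ · (1,3)R 2/3 ✓ · (1,4)B 1/3 ✓ · (1,5)B 1/2 ✓
Row 2: (2,1)R 2/3 ✓ · (2,2)B 0/3 ✗ · (2,3)R 2/4 ✓ · (2,4)R 3/4 ✓ · (2,5)R 1/3 ✓
Row 3: (3,1)R 2/2 ✓ · (3,3)B 0/3 ✗ · (3,4)R 1/3 ✓ · (3,5)B 1/3 ✓
Row 4: (4,1)R 1/3 ✓ · (4,2)B 0/3 ✗ · (4,3)R 0/3 ✗ · (4,5)B 2/2 ✓
Row 5: (5,1)B 0/3 ✗ · (5,2)R 0/3 ✗ · (5,3)B 1/4 ✗ · (5,4)B 3/3 ✓ · (5,5)B 3/3 ✓
Row 6: (6,1)R 0/2 ✗ · (6,3)R 0/3 ✗ · (6,4)B 2/4 ✓ · (6,5)B 2/2 ✓
Row 7: (7,1)B 0/2 ✗ · (7,2)R 0/2 ✗ · (7,3)B 0/3 ✗ · (7,4)R 0/2 ✗
Unsatisfied: (2,2), (3,3), (4,2), (4,3), (5,1), (5,2), (5,3), (6,1), (6,3), (7,1), (7,2), (7,3), (7,4) — 13 in total.

13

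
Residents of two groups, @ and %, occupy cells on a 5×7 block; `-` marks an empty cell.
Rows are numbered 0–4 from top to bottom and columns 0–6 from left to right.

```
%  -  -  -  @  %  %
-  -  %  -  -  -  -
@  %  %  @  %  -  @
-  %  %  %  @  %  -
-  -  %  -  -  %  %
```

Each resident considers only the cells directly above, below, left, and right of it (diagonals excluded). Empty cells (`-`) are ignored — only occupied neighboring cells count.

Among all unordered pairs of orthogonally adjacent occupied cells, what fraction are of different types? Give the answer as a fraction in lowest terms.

Scan each occupied cell's neighbors to the right and below so each pair is counted once.
Row 0: @(0,4)–%(0,5)≠ %(0,5)–%(0,6)=  → 1/2 unlike.
Row 1: %(1,2)–%(2,2)=  → 0/1 unlike.
Row 2: @(2,0)–%(2,1)≠ %(2,1)–%(2,2)= %(2,1)–%(3,1)= %(2,2)–@(2,3)≠ %(2,2)–%(3,2)= @(2,3)–%(2,4)≠ @(2,3)–%(3,3)≠ %(2,4)–@(3,4)≠  → 5/8 unlike.
Row 3: %(3,1)–%(3,2)= %(3,2)–%(3,3)= %(3,2)–%(4,2)= %(3,3)–@(3,4)≠ @(3,4)–%(3,5)≠ %(3,5)–%(4,5)=  → 2/6 unlike.
Row 4: %(4,5)–%(4,6)=  → 0/1 unlike.
Total adjacent occupied pairs: 18; unlike-type pairs: 8.
8/18 reduces to 4/9.

4/9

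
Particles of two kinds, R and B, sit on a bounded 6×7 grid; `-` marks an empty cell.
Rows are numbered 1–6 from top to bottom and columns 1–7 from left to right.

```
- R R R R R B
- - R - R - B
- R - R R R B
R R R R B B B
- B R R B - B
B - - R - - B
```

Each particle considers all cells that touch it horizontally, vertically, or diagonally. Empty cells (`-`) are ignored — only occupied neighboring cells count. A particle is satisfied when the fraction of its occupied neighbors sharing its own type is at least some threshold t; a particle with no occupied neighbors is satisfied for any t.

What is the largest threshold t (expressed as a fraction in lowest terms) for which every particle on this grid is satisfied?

1/5

(1,2)R 2/2
(1,3)R 3/3
(1,4)R 4/4
(1,5)R 3/3
(1,6)R 2/4
(1,7)B 1/2
(2,3)R 5/5
(2,5)R 6/6
(2,7)B 2/4
(3,2)R 4/4
(3,4)R 5/6
(3,5)R 4/6
(3,6)R 2/7
(3,7)B 3/4
(4,1)R 2/3
(4,2)R 4/5
(4,3)R 6/7
(4,4)R 5/7
(4,5)B 2/7
(4,6)B 5/7
(4,7)B 3/4
(5,2)B 1/5
(5,3)R 5/6
(5,4)R 4/6
(5,5)B 2/5
(5,7)B 3/3
(6,1)B 1/1
(6,4)R 2/3
(6,7)B 1/1
The smallest same-type fraction is 1/5 at (5,2), which reduces to 1/5. Any threshold above that leaves this particle unsatisfied.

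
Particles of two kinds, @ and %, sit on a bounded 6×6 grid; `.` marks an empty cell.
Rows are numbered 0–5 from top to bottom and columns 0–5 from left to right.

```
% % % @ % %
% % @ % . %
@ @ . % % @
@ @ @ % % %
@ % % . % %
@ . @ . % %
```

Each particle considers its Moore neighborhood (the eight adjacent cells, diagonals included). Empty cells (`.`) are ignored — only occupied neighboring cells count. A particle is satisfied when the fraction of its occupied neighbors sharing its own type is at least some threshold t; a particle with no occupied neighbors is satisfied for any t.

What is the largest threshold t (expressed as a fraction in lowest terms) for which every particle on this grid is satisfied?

0/1

Row 0: (0,0)% 3/3 · (0,1)% 4/5 · (0,2)% 3/5 · (0,3)@ 1/4 · (0,4)% 3/4 · (0,5)% 2/2
Row 1: (1,0)% 3/5 · (1,1)% 4/7 · (1,2)@ 2/7 · (1,3)% 4/6 · (1,5)% 3/4
Row 2: (2,0)@ 3/5 · (2,1)@ 5/7 · (2,3)% 4/6 · (2,4)% 6/7 · (2,5)@ 0/4
Row 3: (3,0)@ 4/5 · (3,1)@ 5/7 · (3,2)@ 2/6 · (3,3)% 5/6 · (3,4)% 6/7 · (3,5)% 4/5
Row 4: (4,0)@ 3/4 · (4,1)% 1/7 · (4,2)% 2/5 · (4,4)% 6/6 · (4,5)% 5/5
Row 5: (5,0)@ 1/2 · (5,2)@ 0/2 · (5,4)% 3/3 · (5,5)% 3/3
The smallest same-type fraction is 0/4 at (2,5), which reduces to 0/1. Any threshold above that leaves this particle unsatisfied.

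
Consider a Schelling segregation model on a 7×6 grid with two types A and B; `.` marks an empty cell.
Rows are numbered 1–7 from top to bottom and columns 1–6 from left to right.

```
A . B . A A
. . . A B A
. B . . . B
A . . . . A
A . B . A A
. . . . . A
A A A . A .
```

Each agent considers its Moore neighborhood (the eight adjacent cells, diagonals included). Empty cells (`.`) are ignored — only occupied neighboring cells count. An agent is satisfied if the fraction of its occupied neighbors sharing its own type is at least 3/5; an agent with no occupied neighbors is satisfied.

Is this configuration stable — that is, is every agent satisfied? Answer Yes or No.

Row 1: (1,1)A 0/0 ✓ · (1,3)B 0/1 ✗ · (1,5)A 3/4 ✓ · (1,6)A 2/3 ✓
Row 2: (2,4)A 1/3 ✗ · (2,5)B 1/5 ✗ · (2,6)A 2/4 ✗
Row 3: (3,2)B 0/1 ✗ · (3,6)B 1/3 ✗
Row 4: (4,1)A 1/2 ✗ · (4,6)A 2/3 ✓
Row 5: (5,1)A 1/1 ✓ · (5,3)B 0/0 ✓ · (5,5)A 3/3 ✓ · (5,6)A 3/3 ✓
Row 6: (6,6)A 3/3 ✓
Row 7: (7,1)A 1/1 ✓ · (7,2)A 2/2 ✓ · (7,3)A 1/1 ✓ · (7,5)A 1/1 ✓
For instance (1,3) has only 0/1 same-type neighbors, below 3/5.

No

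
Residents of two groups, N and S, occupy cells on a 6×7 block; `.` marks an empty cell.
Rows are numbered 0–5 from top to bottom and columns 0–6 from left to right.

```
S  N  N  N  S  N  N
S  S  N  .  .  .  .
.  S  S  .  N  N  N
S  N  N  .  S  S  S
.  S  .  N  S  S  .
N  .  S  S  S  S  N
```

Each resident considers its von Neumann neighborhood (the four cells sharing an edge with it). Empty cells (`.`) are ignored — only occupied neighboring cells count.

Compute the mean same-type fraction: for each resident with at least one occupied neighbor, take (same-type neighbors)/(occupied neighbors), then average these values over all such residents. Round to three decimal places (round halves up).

Row 0: (0,0)S 1/2 · (0,1)N 1/3 · (0,2)N 3/3 · (0,3)N 1/2 · (0,4)S 0/2 · (0,5)N 1/2 · (0,6)N 1/1
Row 1: (1,0)S 2/2 · (1,1)S 2/4 · (1,2)N 1/3
Row 2: (2,1)S 2/3 · (2,2)S 1/3 · (2,4)N 1/2 · (2,5)N 2/3 · (2,6)N 1/2
Row 3: (3,0)S 0/1 · (3,1)N 1/4 · (3,2)N 1/2 · (3,4)S 2/3 · (3,5)S 3/4 · (3,6)S 1/2
Row 4: (4,1)S 0/1 · (4,3)N 0/2 · (4,4)S 3/4 · (4,5)S 3/3
Row 5: (5,0)N — no occupied neighbors · (5,2)S 1/1 · (5,3)S 2/3 · (5,4)S 3/3 · (5,5)S 2/3 · (5,6)N 0/1
Sum over 30 residents: 1/2 + 1/3 + 3/3 + 1/2 + 0/2 + 1/2 + 1/1 + 2/2 + 2/4 + 1/3 + 2/3 + 1/3 + 1/2 + 2/3 + 1/2 + 0/1 + 1/4 + 1/2 + 2/3 + 3/4 + 1/2 + 0/1 + 0/2 + 3/4 + 3/3 + 1/1 + 2/3 + 3/3 + 2/3 + 0/1 = 193/12; mean = 193/12 ÷ 30 = 193/360 = 0.536111… → 0.536.

0.536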